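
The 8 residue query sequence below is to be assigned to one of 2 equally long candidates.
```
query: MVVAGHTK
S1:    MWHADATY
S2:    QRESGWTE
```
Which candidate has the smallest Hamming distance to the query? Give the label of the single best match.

S1

S1 differs at 5 residues; S2 differs at 6 residues. The closest is S1.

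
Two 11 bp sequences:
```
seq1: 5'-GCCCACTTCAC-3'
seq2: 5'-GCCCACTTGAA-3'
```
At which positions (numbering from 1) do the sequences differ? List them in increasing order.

9, 11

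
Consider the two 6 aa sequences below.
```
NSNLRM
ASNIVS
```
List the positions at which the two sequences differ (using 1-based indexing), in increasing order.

Scanning 1-based: 1: N/A; 4: L/I; 5: R/V; 6: M/S.

1, 4, 5, 6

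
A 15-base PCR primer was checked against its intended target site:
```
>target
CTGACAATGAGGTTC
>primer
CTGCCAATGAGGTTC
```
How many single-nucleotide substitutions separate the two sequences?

Comparing position by position, 1 base differs: 4 (A/C).

1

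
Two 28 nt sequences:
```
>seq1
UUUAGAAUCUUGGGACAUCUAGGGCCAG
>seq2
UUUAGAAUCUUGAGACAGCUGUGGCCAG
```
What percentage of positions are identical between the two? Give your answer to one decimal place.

Mismatches at positions 13, 18, 21, 22 (1-based): 4 of 28.
Identical positions: 24/28 = 85.71% → 85.7%.

85.7%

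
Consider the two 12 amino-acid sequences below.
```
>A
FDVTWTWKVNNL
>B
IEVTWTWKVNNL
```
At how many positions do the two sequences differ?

2

The sequences differ at positions 1, 2 (1-based) — 2 in total.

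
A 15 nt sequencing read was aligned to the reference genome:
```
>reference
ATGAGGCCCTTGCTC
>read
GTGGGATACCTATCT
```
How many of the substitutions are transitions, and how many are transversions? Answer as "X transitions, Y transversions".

9 transitions, 1 transversion

Transitions (purine↔purine or pyrimidine↔pyrimidine): 1 A→G, 4 A→G, 6 G→A, 7 C→T, 10 T→C, 12 G→A, 13 C→T, 14 T→C, 15 C→T.
Transversions (purine↔pyrimidine): 8 C→A.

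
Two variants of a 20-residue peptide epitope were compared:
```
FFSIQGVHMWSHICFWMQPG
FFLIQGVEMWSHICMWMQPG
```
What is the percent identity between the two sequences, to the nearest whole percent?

85%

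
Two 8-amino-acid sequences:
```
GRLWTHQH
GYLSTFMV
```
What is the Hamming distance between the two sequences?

The sequences differ at residues 2, 4, 6, 7, 8 (1-based) — 5 in total.

5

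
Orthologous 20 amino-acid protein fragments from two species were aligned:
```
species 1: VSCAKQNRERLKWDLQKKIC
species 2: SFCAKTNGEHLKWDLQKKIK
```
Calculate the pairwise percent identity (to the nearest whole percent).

70%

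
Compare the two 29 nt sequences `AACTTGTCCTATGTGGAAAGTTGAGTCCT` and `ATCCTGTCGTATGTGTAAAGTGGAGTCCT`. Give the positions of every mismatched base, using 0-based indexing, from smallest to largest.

1, 3, 8, 15, 21

Scanning 0-based: 1: A/T; 3: T/C; 8: C/G; 15: G/T; 21: T/G.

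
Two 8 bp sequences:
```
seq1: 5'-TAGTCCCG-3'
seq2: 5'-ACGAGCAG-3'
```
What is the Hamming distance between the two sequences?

5

The sequences differ at sites 1, 2, 4, 5, 7 (1-based) — 5 in total.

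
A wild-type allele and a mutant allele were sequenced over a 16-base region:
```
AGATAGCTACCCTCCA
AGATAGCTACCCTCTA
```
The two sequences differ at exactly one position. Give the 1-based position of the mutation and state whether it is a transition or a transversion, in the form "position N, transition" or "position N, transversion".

Position 15 changes C→T. C is a pyrimidine and T is a pyrimidine, so this is a transition.

position 15, transition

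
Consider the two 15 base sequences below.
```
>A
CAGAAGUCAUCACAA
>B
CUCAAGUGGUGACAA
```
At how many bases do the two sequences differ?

5

Mismatches (1-based): base 2: A→U; base 3: G→C; base 8: C→G; base 9: A→G; base 11: C→G.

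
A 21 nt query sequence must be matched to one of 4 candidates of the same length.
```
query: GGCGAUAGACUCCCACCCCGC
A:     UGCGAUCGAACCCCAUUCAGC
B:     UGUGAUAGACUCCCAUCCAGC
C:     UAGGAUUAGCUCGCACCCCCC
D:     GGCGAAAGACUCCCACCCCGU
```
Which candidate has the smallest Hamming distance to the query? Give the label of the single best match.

A differs at 7 bases; B differs at 4 bases; C differs at 8 bases; D differs at 2 bases. The closest is D.

D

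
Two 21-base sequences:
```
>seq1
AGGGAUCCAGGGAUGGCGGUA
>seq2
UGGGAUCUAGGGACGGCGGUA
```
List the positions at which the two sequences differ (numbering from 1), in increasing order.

Scanning 1-based: 1: A/U; 8: C/U; 14: U/C.

1, 8, 14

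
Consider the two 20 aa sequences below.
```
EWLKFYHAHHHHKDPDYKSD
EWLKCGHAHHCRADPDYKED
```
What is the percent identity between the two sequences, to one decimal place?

70.0%

Mismatches at positions 5, 6, 11, 12, 13, 19 (1-based): 6 of 20.
Identical positions: 14/20 = 70% → 70.0%.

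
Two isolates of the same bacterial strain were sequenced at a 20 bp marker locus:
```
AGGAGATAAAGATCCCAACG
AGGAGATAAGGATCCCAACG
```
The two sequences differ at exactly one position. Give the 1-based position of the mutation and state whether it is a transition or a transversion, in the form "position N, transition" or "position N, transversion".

The sequences differ only at position 10: A→G (purine→purine), a transition.

position 10, transition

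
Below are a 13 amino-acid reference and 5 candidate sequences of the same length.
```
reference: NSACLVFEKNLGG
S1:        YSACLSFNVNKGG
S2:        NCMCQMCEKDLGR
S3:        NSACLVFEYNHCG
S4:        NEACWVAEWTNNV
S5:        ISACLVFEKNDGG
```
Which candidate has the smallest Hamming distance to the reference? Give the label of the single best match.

S5

S1 differs at 5 positions; S2 differs at 7 positions; S3 differs at 3 positions; S4 differs at 8 positions; S5 differs at 2 positions. The closest is S5.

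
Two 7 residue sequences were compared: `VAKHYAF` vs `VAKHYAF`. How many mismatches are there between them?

No positions differ; the sequences are identical.

0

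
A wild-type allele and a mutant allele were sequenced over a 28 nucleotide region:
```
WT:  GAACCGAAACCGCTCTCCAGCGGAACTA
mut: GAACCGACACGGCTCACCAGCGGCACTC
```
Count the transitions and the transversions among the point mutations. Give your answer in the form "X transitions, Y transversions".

Mismatches (1-based):
position 8: A→C (purine→pyrimidine, transversion)
position 11: C→G (pyrimidine→purine, transversion)
position 16: T→A (pyrimidine→purine, transversion)
position 24: A→C (purine→pyrimidine, transversion)
position 28: A→C (purine→pyrimidine, transversion)

0 transitions, 5 transversions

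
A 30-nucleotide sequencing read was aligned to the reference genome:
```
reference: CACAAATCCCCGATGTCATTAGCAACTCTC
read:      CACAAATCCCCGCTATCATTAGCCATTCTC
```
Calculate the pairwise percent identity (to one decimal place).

Mismatches at positions 13, 15, 24, 26 (1-based): 4 of 30.
Identical positions: 26/30 = 86.67% → 86.7%.

86.7%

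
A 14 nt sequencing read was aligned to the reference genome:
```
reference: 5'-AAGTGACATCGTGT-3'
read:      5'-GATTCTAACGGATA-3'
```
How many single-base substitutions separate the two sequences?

10

Comparing position by position, 10 bases differ: 1 (A/G), 3 (G/T), 5 (G/C), 6 (A/T), 7 (C/A), 9 (T/C), 10 (C/G), 12 (T/A), 13 (G/T), 14 (T/A).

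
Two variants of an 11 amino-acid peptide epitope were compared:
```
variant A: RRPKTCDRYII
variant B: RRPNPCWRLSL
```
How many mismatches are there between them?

6

Comparing position by position, 6 positions differ: 4 (K/N), 5 (T/P), 7 (D/W), 9 (Y/L), 10 (I/S), 11 (I/L).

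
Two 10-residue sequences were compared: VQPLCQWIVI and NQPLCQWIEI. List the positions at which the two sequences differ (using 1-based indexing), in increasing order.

1, 9

Scanning 1-based: 1: V/N; 9: V/E.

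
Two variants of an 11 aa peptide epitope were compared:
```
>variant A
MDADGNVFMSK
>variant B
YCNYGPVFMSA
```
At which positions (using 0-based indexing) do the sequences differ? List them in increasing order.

Differences at position 0 (M→Y), position 1 (D→C), position 2 (A→N), position 3 (D→Y), position 5 (N→P), position 10 (K→A).

0, 1, 2, 3, 5, 10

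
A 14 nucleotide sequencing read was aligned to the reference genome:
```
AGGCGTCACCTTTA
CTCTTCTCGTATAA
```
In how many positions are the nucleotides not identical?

Comparing position by position, 12 positions differ: 1 (A/C), 2 (G/T), 3 (G/C), 4 (C/T), 5 (G/T), 6 (T/C), 7 (C/T), 8 (A/C), 9 (C/G), 10 (C/T), 11 (T/A), 13 (T/A).

12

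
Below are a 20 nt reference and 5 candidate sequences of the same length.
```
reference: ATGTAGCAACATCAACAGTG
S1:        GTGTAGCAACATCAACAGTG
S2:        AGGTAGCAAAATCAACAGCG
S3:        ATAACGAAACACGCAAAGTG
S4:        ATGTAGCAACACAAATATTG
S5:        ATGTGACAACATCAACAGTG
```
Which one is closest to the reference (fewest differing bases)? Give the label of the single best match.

S1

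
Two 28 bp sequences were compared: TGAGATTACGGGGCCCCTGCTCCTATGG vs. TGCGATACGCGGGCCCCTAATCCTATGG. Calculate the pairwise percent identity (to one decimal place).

75.0%

Mismatches at positions 3, 7, 8, 9, 10, 19, 20 (1-based): 7 of 28.
Identical positions: 21/28 = 75% → 75.0%.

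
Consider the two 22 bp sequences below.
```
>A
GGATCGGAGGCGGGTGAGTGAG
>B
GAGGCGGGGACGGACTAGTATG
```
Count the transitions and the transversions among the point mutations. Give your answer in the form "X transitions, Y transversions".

7 transitions, 3 transversions

Transitions (purine↔purine or pyrimidine↔pyrimidine): 2 G→A, 3 A→G, 8 A→G, 10 G→A, 14 G→A, 15 T→C, 20 G→A.
Transversions (purine↔pyrimidine): 4 T→G, 16 G→T, 21 A→T.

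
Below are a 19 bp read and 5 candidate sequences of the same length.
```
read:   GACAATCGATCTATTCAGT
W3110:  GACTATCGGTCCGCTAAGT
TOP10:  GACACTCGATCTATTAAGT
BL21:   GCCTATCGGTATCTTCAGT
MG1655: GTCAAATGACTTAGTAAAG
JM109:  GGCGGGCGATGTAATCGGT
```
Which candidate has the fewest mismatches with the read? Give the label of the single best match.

W3110 differs at 6 sites; TOP10 differs at 2 sites; BL21 differs at 5 sites; MG1655 differs at 9 sites; JM109 differs at 7 sites. The closest is TOP10.

TOP10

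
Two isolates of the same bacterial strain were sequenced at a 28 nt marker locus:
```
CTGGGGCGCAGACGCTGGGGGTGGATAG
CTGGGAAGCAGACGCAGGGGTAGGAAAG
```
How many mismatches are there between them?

The sequences differ at positions 6, 7, 16, 21, 22, 26 (1-based) — 6 in total.

6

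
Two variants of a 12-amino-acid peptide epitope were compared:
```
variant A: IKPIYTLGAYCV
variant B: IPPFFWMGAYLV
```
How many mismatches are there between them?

6

Comparing position by position, 6 positions differ: 2 (K/P), 4 (I/F), 5 (Y/F), 6 (T/W), 7 (L/M), 11 (C/L).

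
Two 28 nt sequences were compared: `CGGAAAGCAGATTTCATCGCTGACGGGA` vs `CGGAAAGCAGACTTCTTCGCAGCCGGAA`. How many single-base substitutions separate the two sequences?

Mismatches (1-based): base 12: T→C; base 16: A→T; base 21: T→A; base 23: A→C; base 27: G→A.

5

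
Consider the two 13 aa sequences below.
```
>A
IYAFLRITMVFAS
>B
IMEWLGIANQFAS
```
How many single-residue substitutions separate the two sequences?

Mismatches (1-based): position 2: Y→M; position 3: A→E; position 4: F→W; position 6: R→G; position 8: T→A; position 9: M→N; position 10: V→Q.

7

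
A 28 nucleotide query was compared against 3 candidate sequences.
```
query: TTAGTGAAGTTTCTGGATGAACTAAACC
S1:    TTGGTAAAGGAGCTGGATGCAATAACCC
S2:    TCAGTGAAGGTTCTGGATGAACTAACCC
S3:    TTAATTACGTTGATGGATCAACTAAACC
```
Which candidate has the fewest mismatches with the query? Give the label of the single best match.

Hamming distances to query — S1: 8; S2: 3; S3: 6.
Smallest is S2 with 3 mismatches.

S2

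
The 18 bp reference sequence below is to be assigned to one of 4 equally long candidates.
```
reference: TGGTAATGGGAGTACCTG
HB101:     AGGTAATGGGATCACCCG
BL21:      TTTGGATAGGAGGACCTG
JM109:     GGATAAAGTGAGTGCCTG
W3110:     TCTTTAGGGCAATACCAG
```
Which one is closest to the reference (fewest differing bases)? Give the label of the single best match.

HB101 differs at 4 bases; BL21 differs at 6 bases; JM109 differs at 5 bases; W3110 differs at 7 bases. The closest is HB101.

HB101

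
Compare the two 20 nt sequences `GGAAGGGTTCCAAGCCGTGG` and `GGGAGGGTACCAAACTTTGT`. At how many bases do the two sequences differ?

The sequences differ at bases 3, 9, 14, 16, 17, 20 (1-based) — 6 in total.

6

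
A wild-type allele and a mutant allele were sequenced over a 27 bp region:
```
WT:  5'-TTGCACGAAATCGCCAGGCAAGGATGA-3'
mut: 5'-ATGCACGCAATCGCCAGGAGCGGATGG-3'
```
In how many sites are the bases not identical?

6

Comparing position by position, 6 sites differ: 1 (T/A), 8 (A/C), 19 (C/A), 20 (A/G), 21 (A/C), 27 (A/G).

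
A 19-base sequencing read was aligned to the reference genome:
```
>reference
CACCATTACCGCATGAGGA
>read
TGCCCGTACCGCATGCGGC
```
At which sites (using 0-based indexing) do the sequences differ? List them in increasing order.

Scanning 0-based: 0: C/T; 1: A/G; 4: A/C; 5: T/G; 15: A/C; 18: A/C.

0, 1, 4, 5, 15, 18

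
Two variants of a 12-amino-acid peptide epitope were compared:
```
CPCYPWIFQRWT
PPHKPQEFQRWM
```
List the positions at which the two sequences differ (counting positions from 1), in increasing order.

1, 3, 4, 6, 7, 12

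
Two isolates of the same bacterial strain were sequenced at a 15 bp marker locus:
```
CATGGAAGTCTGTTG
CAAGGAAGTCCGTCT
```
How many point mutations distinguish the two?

4

Mismatches (1-based): base 3: T→A; base 11: T→C; base 14: T→C; base 15: G→T.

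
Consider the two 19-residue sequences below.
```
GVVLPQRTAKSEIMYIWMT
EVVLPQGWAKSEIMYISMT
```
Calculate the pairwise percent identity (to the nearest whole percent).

79%

Mismatches at positions 1, 7, 8, 17 (1-based): 4 of 19.
Identical positions: 15/19 = 78.95% → 79%.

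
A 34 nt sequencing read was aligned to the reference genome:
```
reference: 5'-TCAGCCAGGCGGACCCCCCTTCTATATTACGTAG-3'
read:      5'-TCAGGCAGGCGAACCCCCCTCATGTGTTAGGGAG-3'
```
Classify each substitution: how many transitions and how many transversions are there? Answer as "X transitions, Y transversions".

Mismatches (1-based):
base 5: C→G (pyrimidine→purine, transversion)
base 12: G→A (purine→purine, transition)
base 21: T→C (pyrimidine→pyrimidine, transition)
base 22: C→A (pyrimidine→purine, transversion)
base 24: A→G (purine→purine, transition)
base 26: A→G (purine→purine, transition)
base 30: C→G (pyrimidine→purine, transversion)
base 32: T→G (pyrimidine→purine, transversion)

4 transitions, 4 transversions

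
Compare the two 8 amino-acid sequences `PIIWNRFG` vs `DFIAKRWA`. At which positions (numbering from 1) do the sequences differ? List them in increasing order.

Scanning 1-based: 1: P/D; 2: I/F; 4: W/A; 5: N/K; 7: F/W; 8: G/A.

1, 2, 4, 5, 7, 8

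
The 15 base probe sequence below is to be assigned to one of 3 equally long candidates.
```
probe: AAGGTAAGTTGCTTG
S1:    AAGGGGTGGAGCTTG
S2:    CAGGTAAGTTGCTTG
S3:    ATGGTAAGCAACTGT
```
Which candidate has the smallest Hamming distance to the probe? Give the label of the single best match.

S1 differs at 5 sites; S2 differs at 1 site; S3 differs at 6 sites. The closest is S2.

S2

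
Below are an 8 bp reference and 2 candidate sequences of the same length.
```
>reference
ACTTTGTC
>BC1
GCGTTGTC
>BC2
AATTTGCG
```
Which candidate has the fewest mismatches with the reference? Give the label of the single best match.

BC1

Hamming distances to reference — BC1: 2; BC2: 3.
Smallest is BC1 with 2 mismatches.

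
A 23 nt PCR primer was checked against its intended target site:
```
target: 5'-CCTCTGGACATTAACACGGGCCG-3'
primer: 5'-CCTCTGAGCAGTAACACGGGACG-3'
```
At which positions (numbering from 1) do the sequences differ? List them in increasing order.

7, 8, 11, 21

Differences at position 7 (G→A), position 8 (A→G), position 11 (T→G), position 21 (C→A).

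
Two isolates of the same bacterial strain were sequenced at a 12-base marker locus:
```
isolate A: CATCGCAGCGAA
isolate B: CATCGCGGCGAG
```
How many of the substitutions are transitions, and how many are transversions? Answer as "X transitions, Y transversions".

Mismatches (1-based):
base 7: A→G (purine→purine, transition)
base 12: A→G (purine→purine, transition)

2 transitions, 0 transversions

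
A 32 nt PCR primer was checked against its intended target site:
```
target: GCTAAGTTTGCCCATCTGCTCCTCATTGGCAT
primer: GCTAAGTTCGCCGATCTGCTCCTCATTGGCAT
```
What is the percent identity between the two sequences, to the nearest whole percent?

94%

2 positions differ (9, 13), so 30 of 32 match: 30/32 = 93.75%.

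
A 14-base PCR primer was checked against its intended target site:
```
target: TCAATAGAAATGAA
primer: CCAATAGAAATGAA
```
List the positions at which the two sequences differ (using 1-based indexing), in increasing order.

Scanning 1-based: 1: T/C.

1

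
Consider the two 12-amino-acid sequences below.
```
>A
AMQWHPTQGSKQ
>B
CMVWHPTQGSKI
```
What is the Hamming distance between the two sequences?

Comparing position by position, 3 positions differ: 1 (A/C), 3 (Q/V), 12 (Q/I).

3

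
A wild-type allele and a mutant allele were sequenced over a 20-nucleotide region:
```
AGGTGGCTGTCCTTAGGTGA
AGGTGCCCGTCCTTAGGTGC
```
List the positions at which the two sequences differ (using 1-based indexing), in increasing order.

Scanning 1-based: 6: G/C; 8: T/C; 20: A/C.

6, 8, 20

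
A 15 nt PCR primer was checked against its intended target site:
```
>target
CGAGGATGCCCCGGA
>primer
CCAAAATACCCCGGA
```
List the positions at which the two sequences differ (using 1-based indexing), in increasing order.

2, 4, 5, 8

Differences at position 2 (G→C), position 4 (G→A), position 5 (G→A), position 8 (G→A).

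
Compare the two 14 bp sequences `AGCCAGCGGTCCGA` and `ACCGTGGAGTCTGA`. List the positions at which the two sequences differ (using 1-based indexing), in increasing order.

2, 4, 5, 7, 8, 12

Differences at position 2 (G→C), position 4 (C→G), position 5 (A→T), position 7 (C→G), position 8 (G→A), position 12 (C→T).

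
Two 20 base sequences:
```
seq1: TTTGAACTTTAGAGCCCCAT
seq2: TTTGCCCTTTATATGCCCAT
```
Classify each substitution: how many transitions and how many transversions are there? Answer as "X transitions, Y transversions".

0 transitions, 5 transversions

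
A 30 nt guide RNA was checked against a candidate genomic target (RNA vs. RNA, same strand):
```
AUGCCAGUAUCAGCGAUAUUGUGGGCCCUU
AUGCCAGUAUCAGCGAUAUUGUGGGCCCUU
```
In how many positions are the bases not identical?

No positions differ; the sequences are identical.

0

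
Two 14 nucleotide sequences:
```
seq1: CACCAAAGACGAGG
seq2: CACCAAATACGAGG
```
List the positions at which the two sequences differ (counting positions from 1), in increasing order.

8

Scanning 1-based: 8: G/T.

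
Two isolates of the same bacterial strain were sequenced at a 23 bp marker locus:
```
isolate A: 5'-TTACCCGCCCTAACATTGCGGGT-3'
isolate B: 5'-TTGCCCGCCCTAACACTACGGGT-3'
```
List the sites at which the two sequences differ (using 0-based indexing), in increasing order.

2, 15, 17

Scanning 0-based: 2: A/G; 15: T/C; 17: G/A.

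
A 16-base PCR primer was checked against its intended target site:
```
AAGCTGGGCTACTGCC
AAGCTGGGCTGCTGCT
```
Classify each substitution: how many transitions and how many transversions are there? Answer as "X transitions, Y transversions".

Mismatches (1-based):
site 11: A→G (purine→purine, transition)
site 16: C→T (pyrimidine→pyrimidine, transition)

2 transitions, 0 transversions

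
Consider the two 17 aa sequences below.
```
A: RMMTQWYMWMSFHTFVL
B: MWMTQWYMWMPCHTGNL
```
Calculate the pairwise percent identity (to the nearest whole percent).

65%

6 positions differ (1, 2, 11, 12, 15, 16), so 11 of 17 match: 11/17 = 64.71%.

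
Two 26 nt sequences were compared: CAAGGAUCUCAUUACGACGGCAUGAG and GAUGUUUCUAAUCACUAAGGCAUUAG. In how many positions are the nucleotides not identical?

9

Comparing position by position, 9 positions differ: 1 (C/G), 3 (A/U), 5 (G/U), 6 (A/U), 10 (C/A), 13 (U/C), 16 (G/U), 18 (C/A), 24 (G/U).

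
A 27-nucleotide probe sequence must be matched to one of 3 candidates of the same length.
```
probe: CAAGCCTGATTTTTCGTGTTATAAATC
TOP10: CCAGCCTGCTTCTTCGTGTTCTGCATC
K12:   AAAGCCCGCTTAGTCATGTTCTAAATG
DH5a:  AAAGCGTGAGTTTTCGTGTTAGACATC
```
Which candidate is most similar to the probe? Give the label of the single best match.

TOP10 differs at 6 positions; K12 differs at 8 positions; DH5a differs at 5 positions. The closest is DH5a.

DH5a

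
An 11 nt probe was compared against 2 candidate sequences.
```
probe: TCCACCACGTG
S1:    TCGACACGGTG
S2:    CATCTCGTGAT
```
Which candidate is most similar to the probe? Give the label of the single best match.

S1

S1 differs at 4 bases; S2 differs at 9 bases. The closest is S1.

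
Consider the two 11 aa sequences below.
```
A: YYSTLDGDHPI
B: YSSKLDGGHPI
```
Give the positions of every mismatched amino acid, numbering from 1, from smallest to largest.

Differences at position 2 (Y→S), position 4 (T→K), position 8 (D→G).

2, 4, 8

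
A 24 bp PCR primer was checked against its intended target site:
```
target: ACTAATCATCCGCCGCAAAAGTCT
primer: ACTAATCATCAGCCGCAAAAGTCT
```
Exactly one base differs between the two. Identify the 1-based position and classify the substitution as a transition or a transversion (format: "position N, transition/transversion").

position 11, transversion

The sequences differ only at position 11: C→A (pyrimidine→purine), a transversion.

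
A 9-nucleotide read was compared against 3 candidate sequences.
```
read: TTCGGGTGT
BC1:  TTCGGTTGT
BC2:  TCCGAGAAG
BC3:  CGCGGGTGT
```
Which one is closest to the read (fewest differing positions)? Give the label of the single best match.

Hamming distances to read — BC1: 1; BC2: 5; BC3: 2.
Smallest is BC1 with 1 mismatch.

BC1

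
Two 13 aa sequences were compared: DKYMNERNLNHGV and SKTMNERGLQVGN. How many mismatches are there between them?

Comparing position by position, 6 residues differ: 1 (D/S), 3 (Y/T), 8 (N/G), 10 (N/Q), 11 (H/V), 13 (V/N).

6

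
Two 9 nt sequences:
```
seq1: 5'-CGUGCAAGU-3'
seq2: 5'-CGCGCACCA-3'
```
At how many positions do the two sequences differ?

4

Mismatches (1-based): position 3: U→C; position 7: A→C; position 8: G→C; position 9: U→A.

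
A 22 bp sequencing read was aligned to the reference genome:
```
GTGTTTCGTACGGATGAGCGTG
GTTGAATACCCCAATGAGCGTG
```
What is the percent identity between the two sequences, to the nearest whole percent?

55%

10 positions differ (3, 4, 5, 6, 7, 8, 9, 10, 12, 13), so 12 of 22 match: 12/22 = 54.55%.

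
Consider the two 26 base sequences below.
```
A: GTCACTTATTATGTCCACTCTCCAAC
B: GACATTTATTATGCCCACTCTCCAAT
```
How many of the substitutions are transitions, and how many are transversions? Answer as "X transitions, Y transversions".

Transitions (purine↔purine or pyrimidine↔pyrimidine): 5 C→T, 14 T→C, 26 C→T.
Transversions (purine↔pyrimidine): 2 T→A.

3 transitions, 1 transversion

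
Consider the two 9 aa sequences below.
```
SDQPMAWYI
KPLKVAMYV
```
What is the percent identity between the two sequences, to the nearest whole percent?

22%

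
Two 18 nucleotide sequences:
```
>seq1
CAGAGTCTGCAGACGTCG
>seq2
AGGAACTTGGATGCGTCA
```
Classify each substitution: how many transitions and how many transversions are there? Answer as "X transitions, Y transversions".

6 transitions, 3 transversions

Mismatches (1-based):
position 1: C→A (pyrimidine→purine, transversion)
position 2: A→G (purine→purine, transition)
position 5: G→A (purine→purine, transition)
position 6: T→C (pyrimidine→pyrimidine, transition)
position 7: C→T (pyrimidine→pyrimidine, transition)
position 10: C→G (pyrimidine→purine, transversion)
position 12: G→T (purine→pyrimidine, transversion)
position 13: A→G (purine→purine, transition)
position 18: G→A (purine→purine, transition)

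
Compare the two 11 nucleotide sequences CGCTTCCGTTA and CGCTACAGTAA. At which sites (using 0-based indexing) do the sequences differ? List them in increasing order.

Differences at site 4 (T→A), site 6 (C→A), site 9 (T→A).

4, 6, 9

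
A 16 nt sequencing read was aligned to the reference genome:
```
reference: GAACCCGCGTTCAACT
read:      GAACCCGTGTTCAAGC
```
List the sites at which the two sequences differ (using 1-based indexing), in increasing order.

Scanning 1-based: 8: C/T; 15: C/G; 16: T/C.

8, 15, 16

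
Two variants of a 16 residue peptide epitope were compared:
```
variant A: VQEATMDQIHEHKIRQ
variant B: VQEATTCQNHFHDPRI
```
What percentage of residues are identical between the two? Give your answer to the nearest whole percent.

56%

7 positions differ (6, 7, 9, 11, 13, 14, 16), so 9 of 16 match: 9/16 = 56.25%.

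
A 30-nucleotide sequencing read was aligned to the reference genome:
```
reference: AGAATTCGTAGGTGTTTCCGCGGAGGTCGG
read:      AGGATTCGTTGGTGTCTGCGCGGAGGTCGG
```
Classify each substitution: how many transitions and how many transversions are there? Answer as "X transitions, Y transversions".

2 transitions, 2 transversions

Mismatches (1-based):
base 3: A→G (purine→purine, transition)
base 10: A→T (purine→pyrimidine, transversion)
base 16: T→C (pyrimidine→pyrimidine, transition)
base 18: C→G (pyrimidine→purine, transversion)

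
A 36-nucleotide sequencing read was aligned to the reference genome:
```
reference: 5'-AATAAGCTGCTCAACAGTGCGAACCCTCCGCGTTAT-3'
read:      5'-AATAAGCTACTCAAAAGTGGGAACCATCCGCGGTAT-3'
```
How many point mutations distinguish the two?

Mismatches (1-based): position 9: G→A; position 15: C→A; position 20: C→G; position 26: C→A; position 33: T→G.

5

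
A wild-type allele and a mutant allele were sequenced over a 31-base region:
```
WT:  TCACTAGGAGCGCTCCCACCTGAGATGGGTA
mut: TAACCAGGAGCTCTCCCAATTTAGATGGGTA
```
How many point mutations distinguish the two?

6

Mismatches (1-based): position 2: C→A; position 5: T→C; position 12: G→T; position 19: C→A; position 20: C→T; position 22: G→T.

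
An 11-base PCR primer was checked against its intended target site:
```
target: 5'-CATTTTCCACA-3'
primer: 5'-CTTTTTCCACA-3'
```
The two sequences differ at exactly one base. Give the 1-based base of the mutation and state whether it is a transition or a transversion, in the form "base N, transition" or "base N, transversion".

Base 2 changes A→T. A is a purine and T is a pyrimidine, so this is a transversion.

base 2, transversion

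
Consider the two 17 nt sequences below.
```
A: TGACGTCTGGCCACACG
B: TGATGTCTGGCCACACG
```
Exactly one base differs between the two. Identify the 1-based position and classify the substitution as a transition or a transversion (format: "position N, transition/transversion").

The sequences differ only at position 4: C→T (pyrimidine→pyrimidine), a transition.

position 4, transition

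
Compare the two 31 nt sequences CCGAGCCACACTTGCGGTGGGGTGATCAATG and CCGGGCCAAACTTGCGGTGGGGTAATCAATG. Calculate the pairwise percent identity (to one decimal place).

3 positions differ (4, 9, 24), so 28 of 31 match: 28/31 = 90.32%.

90.3%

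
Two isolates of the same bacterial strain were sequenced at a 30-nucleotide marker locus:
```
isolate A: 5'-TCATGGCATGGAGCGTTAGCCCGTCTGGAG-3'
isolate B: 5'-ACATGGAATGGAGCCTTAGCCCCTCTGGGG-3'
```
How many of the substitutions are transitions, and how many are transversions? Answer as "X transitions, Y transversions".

1 transition, 4 transversions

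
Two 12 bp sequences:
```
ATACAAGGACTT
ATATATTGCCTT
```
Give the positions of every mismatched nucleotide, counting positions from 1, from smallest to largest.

Differences at position 4 (C→T), position 6 (A→T), position 7 (G→T), position 9 (A→C).

4, 6, 7, 9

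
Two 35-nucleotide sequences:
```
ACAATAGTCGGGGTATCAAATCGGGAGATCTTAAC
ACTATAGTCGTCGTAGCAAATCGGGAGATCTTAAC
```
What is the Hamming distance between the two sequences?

4

The sequences differ at positions 3, 11, 12, 16 (1-based) — 4 in total.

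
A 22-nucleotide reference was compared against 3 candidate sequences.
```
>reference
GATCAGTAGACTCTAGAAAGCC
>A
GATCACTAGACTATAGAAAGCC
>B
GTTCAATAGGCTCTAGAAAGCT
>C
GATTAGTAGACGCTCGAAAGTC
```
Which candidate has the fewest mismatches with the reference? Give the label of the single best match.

A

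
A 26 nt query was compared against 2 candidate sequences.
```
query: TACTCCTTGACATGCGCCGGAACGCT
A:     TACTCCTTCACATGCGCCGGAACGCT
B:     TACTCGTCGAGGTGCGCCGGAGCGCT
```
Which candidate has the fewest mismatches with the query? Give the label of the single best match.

A

Hamming distances to query — A: 1; B: 5.
Smallest is A with 1 mismatch.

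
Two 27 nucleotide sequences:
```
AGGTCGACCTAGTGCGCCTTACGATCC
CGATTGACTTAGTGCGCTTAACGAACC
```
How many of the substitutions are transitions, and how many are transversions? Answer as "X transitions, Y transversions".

4 transitions, 3 transversions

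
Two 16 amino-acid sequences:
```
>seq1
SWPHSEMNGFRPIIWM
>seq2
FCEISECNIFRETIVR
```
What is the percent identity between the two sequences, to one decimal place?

37.5%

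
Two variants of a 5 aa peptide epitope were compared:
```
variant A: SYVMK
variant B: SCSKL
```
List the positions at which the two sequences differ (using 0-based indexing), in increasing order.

Scanning 0-based: 1: Y/C; 2: V/S; 3: M/K; 4: K/L.

1, 2, 3, 4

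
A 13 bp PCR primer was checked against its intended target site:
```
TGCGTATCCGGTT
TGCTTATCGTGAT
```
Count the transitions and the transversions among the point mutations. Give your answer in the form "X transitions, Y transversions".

0 transitions, 4 transversions

Mismatches (1-based):
site 4: G→T (purine→pyrimidine, transversion)
site 9: C→G (pyrimidine→purine, transversion)
site 10: G→T (purine→pyrimidine, transversion)
site 12: T→A (pyrimidine→purine, transversion)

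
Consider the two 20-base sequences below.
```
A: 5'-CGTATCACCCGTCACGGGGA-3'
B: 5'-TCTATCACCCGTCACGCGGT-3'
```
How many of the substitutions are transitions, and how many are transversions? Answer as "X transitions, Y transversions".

Transitions (purine↔purine or pyrimidine↔pyrimidine): 1 C→T.
Transversions (purine↔pyrimidine): 2 G→C, 17 G→C, 20 A→T.

1 transition, 3 transversions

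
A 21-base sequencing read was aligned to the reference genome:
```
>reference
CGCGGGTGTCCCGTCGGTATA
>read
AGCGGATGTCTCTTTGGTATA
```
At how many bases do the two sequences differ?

5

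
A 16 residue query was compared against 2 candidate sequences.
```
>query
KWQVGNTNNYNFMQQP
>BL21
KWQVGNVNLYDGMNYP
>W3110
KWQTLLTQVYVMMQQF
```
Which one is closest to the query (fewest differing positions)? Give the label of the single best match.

BL21 differs at 6 positions; W3110 differs at 8 positions. The closest is BL21.

BL21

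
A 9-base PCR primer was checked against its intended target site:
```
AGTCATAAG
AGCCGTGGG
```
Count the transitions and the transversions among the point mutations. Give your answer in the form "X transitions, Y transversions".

Mismatches (1-based):
base 3: T→C (pyrimidine→pyrimidine, transition)
base 5: A→G (purine→purine, transition)
base 7: A→G (purine→purine, transition)
base 8: A→G (purine→purine, transition)

4 transitions, 0 transversions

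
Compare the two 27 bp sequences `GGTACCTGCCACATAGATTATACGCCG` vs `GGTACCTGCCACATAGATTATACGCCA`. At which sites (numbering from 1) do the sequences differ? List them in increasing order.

27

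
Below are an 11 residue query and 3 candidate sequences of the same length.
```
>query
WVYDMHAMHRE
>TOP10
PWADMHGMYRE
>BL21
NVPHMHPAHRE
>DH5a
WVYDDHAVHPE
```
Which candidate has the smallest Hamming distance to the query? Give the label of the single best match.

DH5a

TOP10 differs at 5 positions; BL21 differs at 5 positions; DH5a differs at 3 positions. The closest is DH5a.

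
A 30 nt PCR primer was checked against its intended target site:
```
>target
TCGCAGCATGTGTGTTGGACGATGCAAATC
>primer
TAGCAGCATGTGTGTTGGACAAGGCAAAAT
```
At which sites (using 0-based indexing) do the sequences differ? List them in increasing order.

1, 20, 22, 28, 29

Scanning 0-based: 1: C/A; 20: G/A; 22: T/G; 28: T/A; 29: C/T.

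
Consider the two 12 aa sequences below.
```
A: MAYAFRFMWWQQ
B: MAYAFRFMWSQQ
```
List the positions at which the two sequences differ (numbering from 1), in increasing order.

Differences at position 10 (W→S).

10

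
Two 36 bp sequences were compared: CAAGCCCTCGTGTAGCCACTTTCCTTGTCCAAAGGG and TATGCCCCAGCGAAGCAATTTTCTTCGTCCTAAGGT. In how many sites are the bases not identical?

12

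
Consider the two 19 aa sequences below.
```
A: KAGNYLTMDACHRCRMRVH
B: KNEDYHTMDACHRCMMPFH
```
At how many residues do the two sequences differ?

7

The sequences differ at residues 2, 3, 4, 6, 15, 17, 18 (1-based) — 7 in total.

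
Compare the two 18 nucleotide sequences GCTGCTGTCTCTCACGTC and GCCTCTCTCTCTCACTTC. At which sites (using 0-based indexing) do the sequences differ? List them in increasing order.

Differences at site 2 (T→C), site 3 (G→T), site 6 (G→C), site 15 (G→T).

2, 3, 6, 15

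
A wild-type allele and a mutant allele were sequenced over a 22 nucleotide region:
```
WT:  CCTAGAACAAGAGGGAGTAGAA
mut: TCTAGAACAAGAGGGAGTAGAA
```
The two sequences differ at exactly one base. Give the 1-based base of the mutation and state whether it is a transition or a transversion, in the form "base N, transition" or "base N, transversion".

base 1, transition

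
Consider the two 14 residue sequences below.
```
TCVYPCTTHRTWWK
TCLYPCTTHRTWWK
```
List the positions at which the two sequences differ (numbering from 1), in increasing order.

Scanning 1-based: 3: V/L.

3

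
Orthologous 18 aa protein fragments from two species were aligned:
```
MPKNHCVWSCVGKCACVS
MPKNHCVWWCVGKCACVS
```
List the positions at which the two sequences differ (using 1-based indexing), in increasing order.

9

Differences at position 9 (S→W).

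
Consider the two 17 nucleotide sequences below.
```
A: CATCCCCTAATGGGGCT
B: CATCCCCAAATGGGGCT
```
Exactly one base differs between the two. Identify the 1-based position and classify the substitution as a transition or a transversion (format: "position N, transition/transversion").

position 8, transversion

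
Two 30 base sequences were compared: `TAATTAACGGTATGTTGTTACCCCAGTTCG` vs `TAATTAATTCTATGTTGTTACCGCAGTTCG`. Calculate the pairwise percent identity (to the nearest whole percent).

Mismatches at positions 8, 9, 10, 23 (1-based): 4 of 30.
Identical positions: 26/30 = 86.67% → 87%.

87%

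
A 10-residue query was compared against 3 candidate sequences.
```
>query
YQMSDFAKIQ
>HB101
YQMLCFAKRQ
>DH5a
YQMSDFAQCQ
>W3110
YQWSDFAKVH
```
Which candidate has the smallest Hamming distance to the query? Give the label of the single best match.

DH5a

Hamming distances to query — HB101: 3; DH5a: 2; W3110: 3.
Smallest is DH5a with 2 mismatches.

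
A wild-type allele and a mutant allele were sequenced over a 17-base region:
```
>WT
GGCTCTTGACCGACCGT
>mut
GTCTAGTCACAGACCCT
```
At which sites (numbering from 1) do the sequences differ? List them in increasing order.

Scanning 1-based: 2: G/T; 5: C/A; 6: T/G; 8: G/C; 11: C/A; 16: G/C.

2, 5, 6, 8, 11, 16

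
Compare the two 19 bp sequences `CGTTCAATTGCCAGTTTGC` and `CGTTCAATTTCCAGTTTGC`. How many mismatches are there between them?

1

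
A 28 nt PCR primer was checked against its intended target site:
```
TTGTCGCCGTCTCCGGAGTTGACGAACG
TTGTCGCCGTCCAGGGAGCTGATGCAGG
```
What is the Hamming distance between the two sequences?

7

Mismatches (1-based): position 12: T→C; position 13: C→A; position 14: C→G; position 19: T→C; position 23: C→T; position 25: A→C; position 27: C→G.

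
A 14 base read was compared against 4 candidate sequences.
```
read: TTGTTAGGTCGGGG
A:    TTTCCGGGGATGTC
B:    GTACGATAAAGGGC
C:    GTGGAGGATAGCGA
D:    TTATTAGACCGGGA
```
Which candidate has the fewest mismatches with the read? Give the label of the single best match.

D

A differs at 9 positions; B differs at 9 positions; C differs at 8 positions; D differs at 4 positions. The closest is D.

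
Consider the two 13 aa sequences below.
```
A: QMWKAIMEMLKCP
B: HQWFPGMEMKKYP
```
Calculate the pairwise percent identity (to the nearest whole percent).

7 positions differ (1, 2, 4, 5, 6, 10, 12), so 6 of 13 match: 6/13 = 46.15%.

46%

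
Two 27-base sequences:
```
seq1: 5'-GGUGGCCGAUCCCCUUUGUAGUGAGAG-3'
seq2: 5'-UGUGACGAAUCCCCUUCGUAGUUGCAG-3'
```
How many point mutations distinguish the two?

8

Comparing position by position, 8 bases differ: 1 (G/U), 5 (G/A), 7 (C/G), 8 (G/A), 17 (U/C), 23 (G/U), 24 (A/G), 25 (G/C).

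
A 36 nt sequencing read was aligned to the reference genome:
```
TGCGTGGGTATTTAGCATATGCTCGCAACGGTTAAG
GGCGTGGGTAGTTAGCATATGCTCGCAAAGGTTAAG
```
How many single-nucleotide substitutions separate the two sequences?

3

Comparing position by position, 3 bases differ: 1 (T/G), 11 (T/G), 29 (C/A).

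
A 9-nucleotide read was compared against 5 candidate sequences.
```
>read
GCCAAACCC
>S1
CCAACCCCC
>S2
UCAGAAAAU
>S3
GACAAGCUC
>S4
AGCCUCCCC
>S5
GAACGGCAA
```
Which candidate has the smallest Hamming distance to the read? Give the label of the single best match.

S3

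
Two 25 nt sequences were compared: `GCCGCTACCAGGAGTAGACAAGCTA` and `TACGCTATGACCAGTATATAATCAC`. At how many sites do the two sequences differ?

11

Comparing position by position, 11 sites differ: 1 (G/T), 2 (C/A), 8 (C/T), 9 (C/G), 11 (G/C), 12 (G/C), 17 (G/T), 19 (C/T), 22 (G/T), 24 (T/A), 25 (A/C).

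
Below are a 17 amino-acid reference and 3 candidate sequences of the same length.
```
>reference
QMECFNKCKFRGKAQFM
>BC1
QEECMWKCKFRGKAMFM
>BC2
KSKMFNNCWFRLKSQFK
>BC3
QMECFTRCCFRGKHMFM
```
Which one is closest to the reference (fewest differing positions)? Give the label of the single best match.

BC1 differs at 4 positions; BC2 differs at 9 positions; BC3 differs at 5 positions. The closest is BC1.

BC1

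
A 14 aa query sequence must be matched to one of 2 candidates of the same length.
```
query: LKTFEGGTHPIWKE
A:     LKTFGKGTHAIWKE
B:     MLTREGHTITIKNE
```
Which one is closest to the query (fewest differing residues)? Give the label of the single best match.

A

A differs at 3 residues; B differs at 8 residues. The closest is A.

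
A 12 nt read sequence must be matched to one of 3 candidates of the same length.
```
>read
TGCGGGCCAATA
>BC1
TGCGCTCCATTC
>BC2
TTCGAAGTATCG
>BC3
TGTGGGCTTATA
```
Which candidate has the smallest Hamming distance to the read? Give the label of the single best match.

Hamming distances to read — BC1: 4; BC2: 8; BC3: 3.
Smallest is BC3 with 3 mismatches.

BC3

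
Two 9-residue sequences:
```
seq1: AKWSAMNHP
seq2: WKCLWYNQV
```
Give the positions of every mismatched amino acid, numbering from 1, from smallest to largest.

1, 3, 4, 5, 6, 8, 9

Differences at position 1 (A→W), position 3 (W→C), position 4 (S→L), position 5 (A→W), position 6 (M→Y), position 8 (H→Q), position 9 (P→V).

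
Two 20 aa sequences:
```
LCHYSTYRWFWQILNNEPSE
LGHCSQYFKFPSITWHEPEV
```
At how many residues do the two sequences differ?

Comparing position by position, 12 residues differ: 2 (C/G), 4 (Y/C), 6 (T/Q), 8 (R/F), 9 (W/K), 11 (W/P), 12 (Q/S), 14 (L/T), 15 (N/W), 16 (N/H), 19 (S/E), 20 (E/V).

12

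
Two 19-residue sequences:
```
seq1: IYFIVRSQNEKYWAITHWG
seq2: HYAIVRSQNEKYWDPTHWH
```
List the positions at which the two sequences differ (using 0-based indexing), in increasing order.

0, 2, 13, 14, 18

Scanning 0-based: 0: I/H; 2: F/A; 13: A/D; 14: I/P; 18: G/H.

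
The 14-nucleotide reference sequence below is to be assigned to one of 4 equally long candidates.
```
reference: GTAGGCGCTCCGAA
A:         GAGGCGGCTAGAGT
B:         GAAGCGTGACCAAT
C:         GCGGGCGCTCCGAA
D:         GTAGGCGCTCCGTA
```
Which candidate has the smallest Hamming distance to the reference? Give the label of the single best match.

A differs at 9 sites; B differs at 8 sites; C differs at 2 sites; D differs at 1 site. The closest is D.

D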